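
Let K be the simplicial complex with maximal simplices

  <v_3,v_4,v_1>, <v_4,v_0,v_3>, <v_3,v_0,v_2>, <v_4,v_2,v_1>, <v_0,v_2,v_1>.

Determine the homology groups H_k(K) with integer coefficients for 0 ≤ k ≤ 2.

H_0 ≅ Z,  H_1 ≅ Z,  H_2 = 0.

K has 5 vertices, 10 edges, 5 triangles.
rank ∂_0 = 0, rank ∂_1 = 4 ⇒ b_0 = 5 − 0 − 4 = 1; all invariant factors of ∂_1 are 1 so no torsion. So H_0 ≅ Z.
rank ∂_1 = 4, rank ∂_2 = 5 ⇒ b_1 = 10 − 4 − 5 = 1; all invariant factors of ∂_2 are 1 so no torsion. So H_1 ≅ Z.
rank ∂_2 = 5, rank ∂_3 = 0 ⇒ b_2 = 5 − 5 − 0 = 0. So H_2 ≅ 0.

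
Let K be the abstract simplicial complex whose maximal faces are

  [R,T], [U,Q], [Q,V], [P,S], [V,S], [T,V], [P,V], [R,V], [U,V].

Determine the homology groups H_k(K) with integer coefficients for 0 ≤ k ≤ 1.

H_0 ≅ Z,  H_1 ≅ Z^3.

Fix the vertex order P < Q < R < S < T < U < V and write every simplex with vertices in increasing order. Then dim K = 1 and the simplices of K are:

  0-simplices (7): P, Q, R, S, T, U, V
  1-simplices (9): PS, PV, QU, QV, RT, RV, SV, TV, UV

giving chain groups C_0 ≅ Z^7, C_1 ≅ Z^9.

∂_1: C_1 → C_0 is given by ∂[p,q] = [q] − [p]. For instance
  ∂QU = U − Q.
The resulting 7×9 matrix has rank 6, and its Smith normal form has invariant factors (1,1,1,1,1,1).

Computing H_k = (kernel of ∂_k) / (image of ∂_{k+1}):

  H_0: rank C_0 − rank ∂_1 = 7 − 6 = 1, and the invariant factors of ∂_1 are all 1, so H_0 ≅ Z.
  H_1: rank ker ∂_1 − rank ∂_2 = (9 − 6) − 0 = 3, and there is no ∂_2, so H_1 ≅ Z^3.

(K is a triangulation of a wedge of 3 circles.)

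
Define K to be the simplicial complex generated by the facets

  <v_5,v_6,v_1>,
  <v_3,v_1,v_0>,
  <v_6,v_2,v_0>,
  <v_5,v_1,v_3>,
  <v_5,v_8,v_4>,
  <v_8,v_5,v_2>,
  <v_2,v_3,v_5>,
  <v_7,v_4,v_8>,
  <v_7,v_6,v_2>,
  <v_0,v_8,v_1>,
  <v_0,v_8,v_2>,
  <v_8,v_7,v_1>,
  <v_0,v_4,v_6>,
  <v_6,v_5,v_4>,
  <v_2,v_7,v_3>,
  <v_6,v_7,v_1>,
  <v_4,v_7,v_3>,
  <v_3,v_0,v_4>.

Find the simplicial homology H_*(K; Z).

Take the total order v_0 < v_1 < v_2 < v_3 < v_4 < v_5 < v_6 < v_7 < v_8 on the vertex set. Then K (dimension 2) consists of the simplices:

  0-simplices (9): [v_0], [v_1], [v_2], [v_3], [v_4], [v_5], [v_6], [v_7], [v_8]
  1-simplices (27): (27 of them)
  2-simplices (18): (18 of them)

so the chain groups are C_0 ≅ Z^9, C_1 ≅ Z^27, C_2 ≅ Z^18.

The boundary map ∂_1: C_1 → C_0 is given by ∂[p,q] = [q] − [p]. For instance
  ∂[v_2,v_8] = [v_8] − [v_2].
The resulting 9×27 matrix has rank 8, and its Smith normal form has invariant factors (1,1,1,1,1,1,1,1).

Boundary ∂_2: C_2 → C_1 maps a triangle to the signed sum of its edges. For instance
  ∂[v_4,v_5,v_6] = [v_5,v_6] − [v_4,v_6] + [v_4,v_5],
  ∂[v_0,v_1,v_8] = [v_1,v_8] − [v_0,v_8] + [v_0,v_1].
This gives a 27×18 integer matrix of rank 17; reducing to Smith normal form yields diagonal entries (1,1,1,1,1,1,1,1,1,1,1,1,1,1,1,1,1).

Computing H_k = (kernel of ∂_k) / (image of ∂_{k+1}):

  H_0: rank C_0 − rank ∂_1 = 9 − 8 = 1, and the invariant factors of ∂_1 are all 1, so H_0 = Z.
  H_1: rank ker ∂_1 − rank ∂_2 = (27 − 8) − 17 = 2, and the invariant factors of ∂_2 are all 1, so H_1 = Z^2.
  H_2: rank ker ∂_2 − rank ∂_3 = (18 − 17) − 0 = 1, and there is no ∂_3, so H_2 = Z.

H_0 ≅ Z,  H_1 ≅ Z^2,  H_2 ≅ Z.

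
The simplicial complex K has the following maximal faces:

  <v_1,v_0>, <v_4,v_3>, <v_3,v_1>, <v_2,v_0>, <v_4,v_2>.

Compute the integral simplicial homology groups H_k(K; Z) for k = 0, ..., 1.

H_0 ≅ Z,  H_1 ≅ Z.

Fix the vertex order v_0 < v_1 < v_2 < v_3 < v_4 and write every simplex with vertices in increasing order. Then dim K = 1 and the simplices of K are:

  0-simplices (5): [v_0], [v_1], [v_2], [v_3], [v_4]
  1-simplices (5): [v_0,v_1], [v_0,v_2], [v_1,v_3], [v_2,v_4], [v_3,v_4]

so the chain groups are C_0 ≅ Z^5, C_1 ≅ Z^5.

∂_1: C_1 → C_0 is given by ∂[p,q] = [q] − [p].
The resulting 5×5 matrix has rank 4, and its Smith normal form has invariant factors (1,1,1,1).

Computing H_k = (kernel of ∂_k) / (image of ∂_{k+1}):

  H_0: rank C_0 − rank ∂_1 = 5 − 4 = 1, and the invariant factors of ∂_1 are all 1, so H_0 ≅ Z.
  H_1: rank ker ∂_1 − rank ∂_2 = (5 − 4) − 0 = 1, and there is no ∂_2, so H_1 ≅ Z.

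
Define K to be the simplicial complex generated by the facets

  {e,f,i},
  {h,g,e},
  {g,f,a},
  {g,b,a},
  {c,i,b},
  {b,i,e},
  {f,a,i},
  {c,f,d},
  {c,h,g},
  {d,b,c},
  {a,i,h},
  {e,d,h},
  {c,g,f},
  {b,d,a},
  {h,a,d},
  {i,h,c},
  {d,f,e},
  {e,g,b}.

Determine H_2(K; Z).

H_2 ≅ Z.

We work with the vertex ordering a < b < c < d < e < f < g < h < i. The simplices of K, each written with vertices in increasing order, are:

  0-simplices (9): a, b, c, d, e, f, g, h, i
  1-simplices (27): ab, ad, af, ag, ah, ai, bc, bd, be, bg, bi, cd, cf, cg, ch, ci, de, df, dh, ef, eg, eh, ei, fg, fi, gh, hi
  2-simplices (18): abd, abg, adh, afg, afi, ahi, bcd, bci, beg, bei, cdf, cfg, cgh, chi, def, deh, efi, egh

giving chain groups C_0 ≅ Z^9, C_1 ≅ Z^27, C_2 ≅ Z^18.

Boundary ∂_1: C_1 → C_0 is given by ∂[p,q] = [q] − [p]. For instance
  ∂de = e − d.
The resulting 9×27 matrix has rank 8, and its Smith normal form has invariant factors (1,1,1,1,1,1,1,1).

∂_2: C_2 → C_1 sends each 2-simplex [p,q,r] to [q,r] − [p,r] + [p,q]. For instance
  ∂chi = hi − ci + ch,
  ∂abd = bd − ad + ab.
The resulting 27×18 matrix has rank 17, and its Smith normal form has invariant factors (1,1,1,1,1,1,1,1,1,1,1,1,1,1,1,1,1).

From H_k ≅ ker(∂_k) / im(∂_{k+1}) we obtain:

  H_2: rank ker ∂_2 − rank ∂_3 = (18 − 17) − 0 = 1, and there is no ∂_3, so H_2 = Z.

(K is a triangulation of the torus T^2.)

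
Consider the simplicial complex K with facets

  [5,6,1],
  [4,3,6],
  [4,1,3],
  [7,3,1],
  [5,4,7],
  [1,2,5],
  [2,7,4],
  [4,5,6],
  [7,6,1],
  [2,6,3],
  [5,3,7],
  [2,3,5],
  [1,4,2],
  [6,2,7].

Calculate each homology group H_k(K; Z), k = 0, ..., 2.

H_0 = Z,  H_1 = Z^2,  H_2 = Z.

Fix the vertex order 1 < 2 < 3 < 4 < 5 < 6 < 7 and write every simplex with vertices in increasing order. Then dim K = 2 and the simplices of K are:

  0-simplices (7): [1], [2], [3], [4], [5], [6], [7]
  1-simplices (21): [1,2], [1,3], [1,4], [1,5], [1,6], [1,7], [2,3], [2,4], [2,5], [2,6], [2,7], [3,4], [3,5], [3,6], [3,7], [4,5], [4,6], [4,7], [5,6], [5,7], [6,7]
  2-simplices (14): [1,2,4], [1,2,5], [1,3,4], [1,3,7], [1,5,6], [1,6,7], [2,3,5], [2,3,6], [2,4,7], [2,6,7], [3,4,6], [3,5,7], [4,5,6], [4,5,7]

Hence C_0 ≅ Z^7, C_1 ≅ Z^21, C_2 ≅ Z^14.

The boundary map ∂_1: C_1 → C_0 is given by ∂[p,q] = [q] − [p]. For instance
  ∂[2,5] = [5] − [2].
This gives a 7×21 integer matrix of rank 6; reducing to Smith normal form yields diagonal entries (1,1,1,1,1,1).

Boundary ∂_2: C_2 → C_1 maps a triangle to the signed sum of its edges. For instance
  ∂[4,5,6] = [5,6] − [4,6] + [4,5],
  ∂[1,3,7] = [3,7] − [1,7] + [1,3].
As a 21×14 matrix over Z this has rank 13, with invariant factors (1,1,1,1,1,1,1,1,1,1,1,1,1).

Computing H_k = (kernel of ∂_k) / (image of ∂_{k+1}):

  H_0: rank C_0 − rank ∂_1 = 7 − 6 = 1, and the invariant factors of ∂_1 are all 1, so H_0 = Z.
  H_1: rank ker ∂_1 − rank ∂_2 = (21 − 6) − 13 = 2, and the invariant factors of ∂_2 are all 1, so H_1 = Z^2.
  H_2: rank ker ∂_2 − rank ∂_3 = (14 − 13) − 0 = 1, and there is no ∂_3, so H_2 = Z.

As a check, the Euler characteristic is 7 − 21 + 14 = 0, which agrees with 1 − 2 + 1 = 0.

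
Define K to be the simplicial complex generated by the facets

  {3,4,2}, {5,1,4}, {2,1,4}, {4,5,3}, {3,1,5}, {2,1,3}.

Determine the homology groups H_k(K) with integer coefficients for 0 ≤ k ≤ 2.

Fix the vertex order 1 < 2 < 3 < 4 < 5 and write every simplex with vertices in increasing order. Then dim K = 2 and the simplices of K are:

  0-simplices (5): [1], [2], [3], [4], [5]
  1-simplices (9): [1,2], [1,3], [1,4], [1,5], [2,3], [2,4], [3,4], [3,5], [4,5]
  2-simplices (6): [1,2,3], [1,2,4], [1,3,5], [1,4,5], [2,3,4], [3,4,5]

giving chain groups C_0 ≅ Z^5, C_1 ≅ Z^9, C_2 ≅ Z^6.

∂_1: C_1 → C_0 sends each edge [p,q] (with p < q) to q − p. For instance
  ∂[4,5] = [5] − [4].
The resulting 5×9 matrix has rank 4, and its Smith normal form has invariant factors (1,1,1,1).

∂_2: C_2 → C_1 acts by ∂[p,q,r] = [q,r] − [p,r] + [p,q]. For instance
  ∂[1,2,4] = [2,4] − [1,4] + [1,2],
  ∂[1,4,5] = [4,5] − [1,5] + [1,4].
The resulting 9×6 matrix has rank 5, and its Smith normal form has invariant factors (1,1,1,1,1).

Now H_k = ker ∂_k / im ∂_{k+1}, so:

  H_0: rank C_0 − rank ∂_1 = 5 − 4 = 1, and the invariant factors of ∂_1 are all 1, so H_0 = Z.
  H_1: rank ker ∂_1 − rank ∂_2 = (9 − 4) − 5 = 0, and the invariant factors of ∂_2 are all 1, so H_1 = 0.
  H_2: rank ker ∂_2 − rank ∂_3 = (6 − 5) − 0 = 1, and there is no ∂_3, so H_2 = Z.

H_0 = Z,  H_1 = 0,  H_2 = Z.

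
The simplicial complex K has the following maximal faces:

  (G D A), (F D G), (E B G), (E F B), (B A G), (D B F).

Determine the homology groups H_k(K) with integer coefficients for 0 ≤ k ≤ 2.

We work with the vertex ordering A < B < D < E < F < G. The simplices of K, each written with vertices in increasing order, are:

  0-simplices (6): A, B, D, E, F, G
  1-simplices (12): AB, AD, AG, BD, BE, BF, BG, DF, DG, EF, EG, FG
  2-simplices (6): ABG, ADG, BDF, BEF, BEG, DFG

so the chain groups are C_0 ≅ Z^6, C_1 ≅ Z^12, C_2 ≅ Z^6.

∂_1: C_1 → C_0 sends each edge [p,q] (with p < q) to q − p. For instance
  ∂DF = F − D.
As a 6×12 matrix over Z this has rank 5, with invariant factors (1,1,1,1,1).

The boundary map ∂_2: C_2 → C_1 sends each 2-simplex [p,q,r] to [q,r] − [p,r] + [p,q]. For instance
  ∂ADG = DG − AG + AD,
  ∂DFG = FG − DG + DF.
The resulting 12×6 matrix has rank 6, and its Smith normal form has invariant factors (1,1,1,1,1,1).

From H_k ≅ ker(∂_k) / im(∂_{k+1}) we obtain:

  H_0: rank C_0 − rank ∂_1 = 6 − 5 = 1, and the invariant factors of ∂_1 are all 1, so H_0 = Z.
  H_1: rank ker ∂_1 − rank ∂_2 = (12 − 5) − 6 = 1, and the invariant factors of ∂_2 are all 1, so H_1 = Z.
  H_2: rank ker ∂_2 − rank ∂_3 = (6 − 6) − 0 = 0, and there is no ∂_3, so H_2 = 0.

As a check, the Euler characteristic is 6 − 12 + 6 = 0, which agrees with 1 − 1 + 0 = 0.
(K is a triangulation of the cylinder S^1 x I.)

H_0 = Z,  H_1 = Z,  H_2 = 0.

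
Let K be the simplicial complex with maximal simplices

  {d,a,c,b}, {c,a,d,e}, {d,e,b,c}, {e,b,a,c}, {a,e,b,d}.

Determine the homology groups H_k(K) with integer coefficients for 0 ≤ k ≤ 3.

H_0 = Z,  H_1 = 0,  H_2 = 0,  H_3 = Z.

Fix the vertex order a < b < c < d < e and write every simplex with vertices in increasing order. Then dim K = 3 and the simplices of K are:

  0-simplices (5): a, b, c, d, e
  1-simplices (10): ab, ac, ad, ae, bc, bd, be, cd, ce, de
  2-simplices (10): abc, abd, abe, acd, ace, ade, bcd, bce, bde, cde
  3-simplices (5): abcd, abce, abde, acde, bcde

Hence C_0 ≅ Z^5, C_1 ≅ Z^10, C_2 ≅ Z^10, C_3 ≅ Z^5.

∂_1: C_1 → C_0 sends each edge [p,q] (with p < q) to q − p.
The 5×10 boundary matrix has rank 4 and Smith normal form diag(1,1,1,1).

∂_2: C_2 → C_1 acts by ∂[p,q,r] = [q,r] − [p,r] + [p,q]. For instance
  ∂abe = be − ae + ab,
  ∂cde = de − ce + cd.
The 10×10 boundary matrix has rank 6 and Smith normal form diag(1,1,1,1,1,1).

∂_3: C_3 → C_2 sends each 3-simplex σ to the alternating sum Σ_i (−1)^i (σ with its i-th vertex removed). For instance
  ∂abde = bde − ade + abe − abd,
  ∂acde = cde − ade + ace − acd.
This gives a 10×5 integer matrix of rank 4; reducing to Smith normal form yields diagonal entries (1,1,1,1).

Reading off H_k = ker ∂_k / im ∂_{k+1}:

  H_0: rank C_0 − rank ∂_1 = 5 − 4 = 1, and the invariant factors of ∂_1 are all 1, so H_0 = Z.
  H_1: rank ker ∂_1 − rank ∂_2 = (10 − 4) − 6 = 0, and the invariant factors of ∂_2 are all 1, so H_1 = 0.
  H_2: rank ker ∂_2 − rank ∂_3 = (10 − 6) − 4 = 0, and the invariant factors of ∂_3 are all 1, so H_2 = 0.
  H_3: rank ker ∂_3 − rank ∂_4 = (5 − 4) − 0 = 1, and there is no ∂_4, so H_3 = Z.

As a check, the Euler characteristic is 5 − 10 + 10 − 5 = 0, which agrees with 1 − 0 + 0 − 1 = 0.
(K is a triangulation of the 3-sphere S^3.)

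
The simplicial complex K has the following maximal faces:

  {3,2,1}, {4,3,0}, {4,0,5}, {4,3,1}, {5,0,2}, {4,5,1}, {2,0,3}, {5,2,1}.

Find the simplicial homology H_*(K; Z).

We work with the vertex ordering 0 < 1 < 2 < 3 < 4 < 5. The simplices of K, each written with vertices in increasing order, are:

  0-simplices (6): [0], [1], [2], [3], [4], [5]
  1-simplices (12): [0,2], [0,3], [0,4], [0,5], [1,2], [1,3], [1,4], [1,5], [2,3], [2,5], [3,4], [4,5]
  2-simplices (8): [0,2,3], [0,2,5], [0,3,4], [0,4,5], [1,2,3], [1,2,5], [1,3,4], [1,4,5]

Hence C_0 ≅ Z^6, C_1 ≅ Z^12, C_2 ≅ Z^8.

Boundary ∂_1: C_1 → C_0 is given by ∂[p,q] = [q] − [p]. For instance
  ∂[1,4] = [4] − [1].
The resulting 6×12 matrix has rank 5, and its Smith normal form has invariant factors (1,1,1,1,1).

The boundary map ∂_2: C_2 → C_1 sends each 2-simplex [p,q,r] to [q,r] − [p,r] + [p,q]. For instance
  ∂[0,4,5] = [4,5] − [0,5] + [0,4],
  ∂[1,2,5] = [2,5] − [1,5] + [1,2].
This gives a 12×8 integer matrix of rank 7; reducing to Smith normal form yields diagonal entries (1,1,1,1,1,1,1).

Computing H_k = (kernel of ∂_k) / (image of ∂_{k+1}):

  H_0: rank C_0 − rank ∂_1 = 6 − 5 = 1, and the invariant factors of ∂_1 are all 1, so H_0 = Z.
  H_1: rank ker ∂_1 − rank ∂_2 = (12 − 5) − 7 = 0, and the invariant factors of ∂_2 are all 1, so H_1 = 0.
  H_2: rank ker ∂_2 − rank ∂_3 = (8 − 7) − 0 = 1, and there is no ∂_3, so H_2 = Z.

As a check, the Euler characteristic is 6 − 12 + 8 = 2, which agrees with 1 − 0 + 1 = 2.

H_0 = Z,  H_1 = 0,  H_2 = Z.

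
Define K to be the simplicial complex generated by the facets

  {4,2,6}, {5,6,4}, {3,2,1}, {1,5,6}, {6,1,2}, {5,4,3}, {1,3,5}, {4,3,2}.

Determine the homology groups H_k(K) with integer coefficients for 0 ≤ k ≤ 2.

Fix the vertex order 1 < 2 < 3 < 4 < 5 < 6 and write every simplex with vertices in increasing order. Then dim K = 2 and the simplices of K are:

  0-simplices (6): [1], [2], [3], [4], [5], [6]
  1-simplices (12): [1,2], [1,3], [1,5], [1,6], [2,3], [2,4], [2,6], [3,4], [3,5], [4,5], [4,6], [5,6]
  2-simplices (8): [1,2,3], [1,2,6], [1,3,5], [1,5,6], [2,3,4], [2,4,6], [3,4,5], [4,5,6]

so the chain groups are C_0 ≅ Z^6, C_1 ≅ Z^12, C_2 ≅ Z^8.

∂_1: C_1 → C_0 maps an edge to its endpoints' difference, ∂[p,q] = q − p. For instance
  ∂[2,3] = [3] − [2].
This gives a 6×12 integer matrix of rank 5; reducing to Smith normal form yields diagonal entries (1,1,1,1,1).

The boundary map ∂_2: C_2 → C_1 sends each 2-simplex [p,q,r] to [q,r] − [p,r] + [p,q]. For instance
  ∂[2,4,6] = [4,6] − [2,6] + [2,4],
  ∂[1,5,6] = [5,6] − [1,6] + [1,5].
As a 12×8 matrix over Z this has rank 7, with invariant factors (1,1,1,1,1,1,1).

Now H_k = ker ∂_k / im ∂_{k+1}, so:

  H_0: rank C_0 − rank ∂_1 = 6 − 5 = 1, and the invariant factors of ∂_1 are all 1, so H_0 ≅ Z.
  H_1: rank ker ∂_1 − rank ∂_2 = (12 − 5) − 7 = 0, and the invariant factors of ∂_2 are all 1, so H_1 ≅ 0.
  H_2: rank ker ∂_2 − rank ∂_3 = (8 − 7) − 0 = 1, and there is no ∂_3, so H_2 ≅ Z.

As a check, the Euler characteristic is 6 − 12 + 8 = 2, which agrees with 1 − 0 + 1 = 2.
(K is a triangulation of the 2-sphere S^2.)

H_0 = Z,  H_1 = 0,  H_2 = Z.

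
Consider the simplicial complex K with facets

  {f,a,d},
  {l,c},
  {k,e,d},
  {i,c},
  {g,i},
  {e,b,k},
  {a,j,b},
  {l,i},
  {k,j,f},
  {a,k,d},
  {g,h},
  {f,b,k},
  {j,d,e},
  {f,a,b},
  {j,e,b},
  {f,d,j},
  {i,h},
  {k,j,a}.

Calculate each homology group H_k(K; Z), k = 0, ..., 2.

H_0 ≅ Z^2,  H_1 ≅ Z^2 ⊕ Z_2,  H_2 = 0.

Take the total order a < b < c < d < e < f < g < h < i < j < k < l on the vertex set. Then K (dimension 2) consists of the simplices:

  0-simplices (12): a, b, c, d, e, f, g, h, i, j, k, l
  1-simplices (24): ab, ad, af, aj, ak, be, bf, bj, bk, ci, cl, de, df, dj, dk, ej, ek, fj, fk, gh, gi, hi, il, jk
  2-simplices (12): abf, abj, adf, adk, ajk, bej, bek, bfk, dej, dek, dfj, fjk

giving chain groups C_0 ≅ Z^12, C_1 ≅ Z^24, C_2 ≅ Z^12.

∂_1: C_1 → C_0 is given by ∂[p,q] = [q] − [p]. For instance
  ∂dk = k − d.
This gives a 12×24 integer matrix of rank 10; reducing to Smith normal form yields diagonal entries (1,1,1,1,1,1,1,1,1,1).

The boundary map ∂_2: C_2 → C_1 sends each 2-simplex [p,q,r] to [q,r] − [p,r] + [p,q]. For instance
  ∂adf = df − af + ad,
  ∂bfk = fk − bk + bf.
The resulting 24×12 matrix has rank 12, and its Smith normal form has invariant factors (1,1,1,1,1,1,1,1,1,1,1,2).

From H_k ≅ ker(∂_k) / im(∂_{k+1}) we obtain:

  H_0: rank C_0 − rank ∂_1 = 12 − 10 = 2, and the invariant factors of ∂_1 are all 1, so H_0 ≅ Z^2.
  H_1: rank ker ∂_1 − rank ∂_2 = (24 − 10) − 12 = 2, and ∂_2 has invariant factor 2 > 1, so H_1 ≅ Z^2 ⊕ Z_2.
  H_2: rank ker ∂_2 − rank ∂_3 = (12 − 12) − 0 = 0, and there is no ∂_3, so H_2 ≅ 0.

As a check, the Euler characteristic is 12 − 24 + 12 = 0, which agrees with 2 − 2 + 0 = 0.
(K is a triangulation of the disjoint union of the real projective plane RP^2 and a wedge of 2 circles.)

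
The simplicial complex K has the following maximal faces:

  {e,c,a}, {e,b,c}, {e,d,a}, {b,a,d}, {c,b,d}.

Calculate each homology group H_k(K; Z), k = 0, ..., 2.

Take the total order a < b < c < d < e on the vertex set. Then K (dimension 2) consists of the simplices:

  0-simplices (5): a, b, c, d, e
  1-simplices (10): ab, ac, ad, ae, bc, bd, be, cd, ce, de
  2-simplices (5): abd, ace, ade, bcd, bce

so the chain groups are C_0 ≅ Z^5, C_1 ≅ Z^10, C_2 ≅ Z^5.

Boundary ∂_1: C_1 → C_0 maps an edge to its endpoints' difference, ∂[p,q] = q − p. For instance
  ∂de = e − d.
The resulting 5×10 matrix has rank 4, and its Smith normal form has invariant factors (1,1,1,1).

The boundary map ∂_2: C_2 → C_1 sends each 2-simplex [p,q,r] to [q,r] − [p,r] + [p,q]. For instance
  ∂bce = ce − be + bc,
  ∂ade = de − ae + ad.
The resulting 10×5 matrix has rank 5, and its Smith normal form has invariant factors (1,1,1,1,1).

Reading off H_k = ker ∂_k / im ∂_{k+1}:

  H_0: rank C_0 − rank ∂_1 = 5 − 4 = 1, and the invariant factors of ∂_1 are all 1, so H_0 = Z.
  H_1: rank ker ∂_1 − rank ∂_2 = (10 − 4) − 5 = 1, and the invariant factors of ∂_2 are all 1, so H_1 = Z.
  H_2: rank ker ∂_2 − rank ∂_3 = (5 − 5) − 0 = 0, and there is no ∂_3, so H_2 = 0.

As a check, the Euler characteristic is 5 − 10 + 5 = 0, which agrees with 1 − 1 + 0 = 0.

H_0 = Z,  H_1 = Z,  H_2 = 0.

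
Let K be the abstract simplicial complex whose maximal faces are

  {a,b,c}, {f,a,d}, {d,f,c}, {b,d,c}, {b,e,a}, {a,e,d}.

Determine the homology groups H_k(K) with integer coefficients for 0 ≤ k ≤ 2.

H_0 = Z,  H_1 = Z,  H_2 = 0.

Fix the vertex order a < b < c < d < e < f and write every simplex with vertices in increasing order. Then dim K = 2 and the simplices of K are:

  0-simplices (6): a, b, c, d, e, f
  1-simplices (12): ab, ac, ad, ae, af, bc, bd, be, cd, cf, de, df
  2-simplices (6): abc, abe, ade, adf, bcd, cdf

giving chain groups C_0 ≅ Z^6, C_1 ≅ Z^12, C_2 ≅ Z^6.

The boundary map ∂_1: C_1 → C_0 is given by ∂[p,q] = [q] − [p]. For instance
  ∂cd = d − c.
This gives a 6×12 integer matrix of rank 5; reducing to Smith normal form yields diagonal entries (1,1,1,1,1).

The boundary map ∂_2: C_2 → C_1 acts by ∂[p,q,r] = [q,r] − [p,r] + [p,q]. For instance
  ∂abc = bc − ac + ab,
  ∂bcd = cd − bd + bc.
The 12×6 boundary matrix has rank 6 and Smith normal form diag(1,1,1,1,1,1).

Computing H_k = (kernel of ∂_k) / (image of ∂_{k+1}):

  H_0: rank C_0 − rank ∂_1 = 6 − 5 = 1, and the invariant factors of ∂_1 are all 1, so H_0 ≅ Z.
  H_1: rank ker ∂_1 − rank ∂_2 = (12 − 5) − 6 = 1, and the invariant factors of ∂_2 are all 1, so H_1 ≅ Z.
  H_2: rank ker ∂_2 − rank ∂_3 = (6 − 6) − 0 = 0, and there is no ∂_3, so H_2 ≅ 0.

As a check, the Euler characteristic is 6 − 12 + 6 = 0, which agrees with 1 − 1 + 0 = 0.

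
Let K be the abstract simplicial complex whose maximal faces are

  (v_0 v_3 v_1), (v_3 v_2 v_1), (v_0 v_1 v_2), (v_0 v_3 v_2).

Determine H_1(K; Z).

H_1 = 0.

Take the total order v_0 < v_1 < v_2 < v_3 on the vertex set. Then K (dimension 2) consists of the simplices:

  0-simplices (4): [v_0], [v_1], [v_2], [v_3]
  1-simplices (6): [v_0,v_1], [v_0,v_2], [v_0,v_3], [v_1,v_2], [v_1,v_3], [v_2,v_3]
  2-simplices (4): [v_0,v_1,v_2], [v_0,v_1,v_3], [v_0,v_2,v_3], [v_1,v_2,v_3]

giving chain groups C_0 ≅ Z^4, C_1 ≅ Z^6, C_2 ≅ Z^4.

Boundary ∂_1: C_1 → C_0 is given by ∂[p,q] = [q] − [p]. For instance
  ∂[v_1,v_2] = [v_2] − [v_1].
This gives a 4×6 integer matrix of rank 3; reducing to Smith normal form yields diagonal entries (1,1,1).

The boundary map ∂_2: C_2 → C_1 maps a triangle to the signed sum of its edges. For instance
  ∂[v_0,v_1,v_2] = [v_1,v_2] − [v_0,v_2] + [v_0,v_1],
  ∂[v_0,v_2,v_3] = [v_2,v_3] − [v_0,v_3] + [v_0,v_2].
The 6×4 boundary matrix has rank 3 and Smith normal form diag(1,1,1).

From H_k ≅ ker(∂_k) / im(∂_{k+1}) we obtain:

  H_1: rank ker ∂_1 − rank ∂_2 = (6 − 3) − 3 = 0, and the invariant factors of ∂_2 are all 1, so H_1 = 0.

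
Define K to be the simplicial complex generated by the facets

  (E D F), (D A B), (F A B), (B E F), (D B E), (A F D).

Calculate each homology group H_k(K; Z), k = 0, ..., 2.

H_0 ≅ Z,  H_1 = 0,  H_2 ≅ Z.

We work with the vertex ordering A < B < D < E < F. The simplices of K, each written with vertices in increasing order, are:

  0-simplices (5): A, B, D, E, F
  1-simplices (9): AB, AD, AF, BD, BE, BF, DE, DF, EF
  2-simplices (6): ABD, ABF, ADF, BDE, BEF, DEF

so the chain groups are C_0 ≅ Z^5, C_1 ≅ Z^9, C_2 ≅ Z^6.

The boundary map ∂_1: C_1 → C_0 maps an edge to its endpoints' difference, ∂[p,q] = q − p. For instance
  ∂BF = F − B.
This gives a 5×9 integer matrix of rank 4; reducing to Smith normal form yields diagonal entries (1,1,1,1).

The boundary map ∂_2: C_2 → C_1 sends each 2-simplex [p,q,r] to [q,r] − [p,r] + [p,q]. For instance
  ∂BEF = EF − BF + BE,
  ∂BDE = DE − BE + BD.
This gives a 9×6 integer matrix of rank 5; reducing to Smith normal form yields diagonal entries (1,1,1,1,1).

Now H_k = ker ∂_k / im ∂_{k+1}, so:

  H_0: rank C_0 − rank ∂_1 = 5 − 4 = 1, and the invariant factors of ∂_1 are all 1, so H_0 = Z.
  H_1: rank ker ∂_1 − rank ∂_2 = (9 − 4) − 5 = 0, and the invariant factors of ∂_2 are all 1, so H_1 = 0.
  H_2: rank ker ∂_2 − rank ∂_3 = (6 − 5) − 0 = 1, and there is no ∂_3, so H_2 = Z.

As a check, the Euler characteristic is 5 − 9 + 6 = 2, which agrees with 1 − 0 + 1 = 2.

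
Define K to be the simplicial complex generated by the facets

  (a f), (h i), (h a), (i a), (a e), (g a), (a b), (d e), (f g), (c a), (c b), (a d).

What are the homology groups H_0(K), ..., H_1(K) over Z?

H_0 = Z,  H_1 = Z^4.

Take the total order a < b < c < d < e < f < g < h < i on the vertex set. Then K (dimension 1) consists of the simplices:

  0-simplices (9): a, b, c, d, e, f, g, h, i
  1-simplices (12): ab, ac, ad, ae, af, ag, ah, ai, bc, de, fg, hi

so the chain groups are C_0 ≅ Z^9, C_1 ≅ Z^12.

∂_1: C_1 → C_0 is given by ∂[p,q] = [q] − [p].
The resulting 9×12 matrix has rank 8, and its Smith normal form has invariant factors (1,1,1,1,1,1,1,1).

Now H_k = ker ∂_k / im ∂_{k+1}, so:

  H_0: rank C_0 − rank ∂_1 = 9 − 8 = 1, and the invariant factors of ∂_1 are all 1, so H_0 ≅ Z.
  H_1: rank ker ∂_1 − rank ∂_2 = (12 − 8) − 0 = 4, and there is no ∂_2, so H_1 ≅ Z^4.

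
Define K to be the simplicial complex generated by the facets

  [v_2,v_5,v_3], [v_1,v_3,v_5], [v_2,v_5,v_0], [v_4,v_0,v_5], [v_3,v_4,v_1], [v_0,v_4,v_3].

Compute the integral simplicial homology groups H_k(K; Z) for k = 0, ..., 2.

H_0 ≅ Z,  H_1 ≅ Z,  H_2 = 0.

K has 6 vertices, 12 edges, 6 triangles.
rank ∂_0 = 0, rank ∂_1 = 5 ⇒ b_0 = 6 − 0 − 5 = 1; all invariant factors of ∂_1 are 1 so no torsion. So H_0 ≅ Z.
rank ∂_1 = 5, rank ∂_2 = 6 ⇒ b_1 = 12 − 5 − 6 = 1; all invariant factors of ∂_2 are 1 so no torsion. So H_1 ≅ Z.
rank ∂_2 = 6, rank ∂_3 = 0 ⇒ b_2 = 6 − 6 − 0 = 0. So H_2 ≅ 0.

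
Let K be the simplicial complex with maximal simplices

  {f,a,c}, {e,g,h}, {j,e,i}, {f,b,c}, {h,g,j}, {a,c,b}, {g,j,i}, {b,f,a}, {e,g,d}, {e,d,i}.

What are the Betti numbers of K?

b_0 = 2, b_1 = 1, b_2 = 1.

We work with the vertex ordering a < b < c < d < e < f < g < h < i < j. The simplices of K, each written with vertices in increasing order, are:

  0-simplices (10): a, b, c, d, e, f, g, h, i, j
  1-simplices (18): ab, ac, af, bc, bf, cf, de, dg, di, eg, eh, ei, ej, gh, gi, gj, hj, ij
  2-simplices (10): abc, abf, acf, bcf, deg, dei, egh, eij, ghj, gij

giving chain groups C_0 ≅ Z^10, C_1 ≅ Z^18, C_2 ≅ Z^10.

The boundary map ∂_1: C_1 → C_0 sends each edge [p,q] (with p < q) to q − p. For instance
  ∂gi = i − g.
The resulting 10×18 matrix has rank 8, and its Smith normal form has invariant factors (1,1,1,1,1,1,1,1).

∂_2: C_2 → C_1 maps a triangle to the signed sum of its edges. For instance
  ∂abc = bc − ac + ab,
  ∂dei = ei − di + de.
As a 18×10 matrix over Z this has rank 9, with invariant factors (1,1,1,1,1,1,1,1,1).

Now H_k = ker ∂_k / im ∂_{k+1}, so:

  H_0: rank C_0 − rank ∂_1 = 10 − 8 = 2, and the invariant factors of ∂_1 are all 1, so H_0 = Z^2.
  H_1: rank ker ∂_1 − rank ∂_2 = (18 − 8) − 9 = 1, and the invariant factors of ∂_2 are all 1, so H_1 = Z.
  H_2: rank ker ∂_2 − rank ∂_3 = (10 − 9) − 0 = 1, and there is no ∂_3, so H_2 = Z.

Hence the Betti numbers are b_0 = 2, b_1 = 1, b_2 = 1.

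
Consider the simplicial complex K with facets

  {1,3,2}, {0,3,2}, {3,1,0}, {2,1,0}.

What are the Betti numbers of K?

K has 4 vertices, 6 edges, 4 triangles.
rank ∂_0 = 0, rank ∂_1 = 3 ⇒ b_0 = 4 − 0 − 3 = 1; all invariant factors of ∂_1 are 1 so no torsion. So H_0 = Z.
rank ∂_1 = 3, rank ∂_2 = 3 ⇒ b_1 = 6 − 3 − 3 = 0; all invariant factors of ∂_2 are 1 so no torsion. So H_1 = 0.
rank ∂_2 = 3, rank ∂_3 = 0 ⇒ b_2 = 4 − 3 − 0 = 1. So H_2 = Z.

b_0 = 1, b_1 = 0, b_2 = 1.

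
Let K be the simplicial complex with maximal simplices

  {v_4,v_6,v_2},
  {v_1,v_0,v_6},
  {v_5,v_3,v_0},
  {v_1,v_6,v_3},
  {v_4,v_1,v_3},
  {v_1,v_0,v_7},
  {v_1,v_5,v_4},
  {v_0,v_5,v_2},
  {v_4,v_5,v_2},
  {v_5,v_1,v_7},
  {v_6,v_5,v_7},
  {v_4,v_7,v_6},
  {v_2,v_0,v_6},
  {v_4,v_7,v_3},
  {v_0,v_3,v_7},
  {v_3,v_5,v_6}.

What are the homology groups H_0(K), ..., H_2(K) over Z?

K has 8 vertices, 24 edges, 16 triangles.
rank ∂_0 = 0, rank ∂_1 = 7 ⇒ b_0 = 8 − 0 − 7 = 1; all invariant factors of ∂_1 are 1 so no torsion. So H_0 = Z.
rank ∂_1 = 7, rank ∂_2 = 15 ⇒ b_1 = 24 − 7 − 15 = 2; all invariant factors of ∂_2 are 1 so no torsion. So H_1 = Z^2.
rank ∂_2 = 15, rank ∂_3 = 0 ⇒ b_2 = 16 − 15 − 0 = 1. So H_2 = Z.

H_0 ≅ Z,  H_1 ≅ Z^2,  H_2 ≅ Z.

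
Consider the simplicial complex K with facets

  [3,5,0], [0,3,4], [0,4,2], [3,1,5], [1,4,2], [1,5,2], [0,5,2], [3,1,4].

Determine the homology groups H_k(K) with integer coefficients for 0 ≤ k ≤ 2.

Order the vertices as 0 < 1 < 2 < 3 < 4 < 5. Listing each simplex with vertices in this order, K has dimension 2 with simplices:

  0-simplices (6): [0], [1], [2], [3], [4], [5]
  1-simplices (12): [0,2], [0,3], [0,4], [0,5], [1,2], [1,3], [1,4], [1,5], [2,4], [2,5], [3,4], [3,5]
  2-simplices (8): [0,2,4], [0,2,5], [0,3,4], [0,3,5], [1,2,4], [1,2,5], [1,3,4], [1,3,5]

giving chain groups C_0 ≅ Z^6, C_1 ≅ Z^12, C_2 ≅ Z^8.

∂_1: C_1 → C_0 maps an edge to its endpoints' difference, ∂[p,q] = q − p. For instance
  ∂[1,3] = [3] − [1].
The resulting 6×12 matrix has rank 5, and its Smith normal form has invariant factors (1,1,1,1,1).

Boundary ∂_2: C_2 → C_1 acts by ∂[p,q,r] = [q,r] − [p,r] + [p,q]. For instance
  ∂[1,2,4] = [2,4] − [1,4] + [1,2],
  ∂[0,2,5] = [2,5] − [0,5] + [0,2].
As a 12×8 matrix over Z this has rank 7, with invariant factors (1,1,1,1,1,1,1).

From H_k ≅ ker(∂_k) / im(∂_{k+1}) we obtain:

  H_0: rank C_0 − rank ∂_1 = 6 − 5 = 1, and the invariant factors of ∂_1 are all 1, so H_0 ≅ Z.
  H_1: rank ker ∂_1 − rank ∂_2 = (12 − 5) − 7 = 0, and the invariant factors of ∂_2 are all 1, so H_1 ≅ 0.
  H_2: rank ker ∂_2 − rank ∂_3 = (8 − 7) − 0 = 1, and there is no ∂_3, so H_2 ≅ Z.

H_0 ≅ Z,  H_1 = 0,  H_2 ≅ Z.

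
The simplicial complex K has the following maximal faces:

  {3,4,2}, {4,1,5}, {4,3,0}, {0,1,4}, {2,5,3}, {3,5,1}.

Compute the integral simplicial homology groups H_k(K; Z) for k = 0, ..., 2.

H_0 = Z,  H_1 = Z,  H_2 = 0.

Fix the vertex order 0 < 1 < 2 < 3 < 4 < 5 and write every simplex with vertices in increasing order. Then dim K = 2 and the simplices of K are:

  0-simplices (6): [0], [1], [2], [3], [4], [5]
  1-simplices (12): [0,1], [0,3], [0,4], [1,3], [1,4], [1,5], [2,3], [2,4], [2,5], [3,4], [3,5], [4,5]
  2-simplices (6): [0,1,4], [0,3,4], [1,3,5], [1,4,5], [2,3,4], [2,3,5]

Hence C_0 ≅ Z^6, C_1 ≅ Z^12, C_2 ≅ Z^6.

The boundary map ∂_1: C_1 → C_0 is given by ∂[p,q] = [q] − [p]. For instance
  ∂[0,4] = [4] − [0].
This gives a 6×12 integer matrix of rank 5; reducing to Smith normal form yields diagonal entries (1,1,1,1,1).

∂_2: C_2 → C_1 sends each 2-simplex [p,q,r] to [q,r] − [p,r] + [p,q]. For instance
  ∂[0,1,4] = [1,4] − [0,4] + [0,1],
  ∂[0,3,4] = [3,4] − [0,4] + [0,3].
This gives a 12×6 integer matrix of rank 6; reducing to Smith normal form yields diagonal entries (1,1,1,1,1,1).

Reading off H_k = ker ∂_k / im ∂_{k+1}:

  H_0: rank C_0 − rank ∂_1 = 6 − 5 = 1, and the invariant factors of ∂_1 are all 1, so H_0 = Z.
  H_1: rank ker ∂_1 − rank ∂_2 = (12 − 5) − 6 = 1, and the invariant factors of ∂_2 are all 1, so H_1 = Z.
  H_2: rank ker ∂_2 − rank ∂_3 = (6 − 6) − 0 = 0, and there is no ∂_3, so H_2 = 0.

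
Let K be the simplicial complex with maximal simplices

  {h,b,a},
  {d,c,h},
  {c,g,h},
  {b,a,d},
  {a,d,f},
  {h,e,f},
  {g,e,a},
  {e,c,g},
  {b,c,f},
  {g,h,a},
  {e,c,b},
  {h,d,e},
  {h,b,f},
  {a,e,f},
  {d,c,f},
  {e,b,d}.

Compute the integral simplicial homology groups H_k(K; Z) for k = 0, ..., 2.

H_0 ≅ Z,  H_1 ≅ Z^2,  H_2 ≅ Z.

We work with the vertex ordering a < b < c < d < e < f < g < h. The simplices of K, each written with vertices in increasing order, are:

  0-simplices (8): a, b, c, d, e, f, g, h
  1-simplices (24): ab, ad, ae, af, ag, ah, bc, bd, be, bf, bh, cd, ce, cf, cg, ch, de, df, dh, ef, eg, eh, fh, gh
  2-simplices (16): abd, abh, adf, aef, aeg, agh, bce, bcf, bde, bfh, cdf, cdh, ceg, cgh, deh, efh

Hence C_0 ≅ Z^8, C_1 ≅ Z^24, C_2 ≅ Z^16.

Boundary ∂_1: C_1 → C_0 is given by ∂[p,q] = [q] − [p].
The resulting 8×24 matrix has rank 7, and its Smith normal form has invariant factors (1,1,1,1,1,1,1).

Boundary ∂_2: C_2 → C_1 acts by ∂[p,q,r] = [q,r] − [p,r] + [p,q]. For instance
  ∂efh = fh − eh + ef,
  ∂cdh = dh − ch + cd.
As a 24×16 matrix over Z this has rank 15, with invariant factors (1,1,1,1,1,1,1,1,1,1,1,1,1,1,1).

From H_k ≅ ker(∂_k) / im(∂_{k+1}) we obtain:

  H_0: rank C_0 − rank ∂_1 = 8 − 7 = 1, and the invariant factors of ∂_1 are all 1, so H_0 ≅ Z.
  H_1: rank ker ∂_1 − rank ∂_2 = (24 − 7) − 15 = 2, and the invariant factors of ∂_2 are all 1, so H_1 ≅ Z^2.
  H_2: rank ker ∂_2 − rank ∂_3 = (16 − 15) − 0 = 1, and there is no ∂_3, so H_2 ≅ Z.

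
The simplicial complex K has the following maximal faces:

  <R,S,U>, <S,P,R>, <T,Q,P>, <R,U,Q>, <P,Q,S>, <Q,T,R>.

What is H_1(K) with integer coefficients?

K has 6 vertices, 12 edges, 6 triangles.
rank ∂_1 = 5, rank ∂_2 = 6 ⇒ b_1 = 12 − 5 − 6 = 1; all invariant factors of ∂_2 are 1 so no torsion. So H_1 ≅ Z.

H_1 ≅ Z.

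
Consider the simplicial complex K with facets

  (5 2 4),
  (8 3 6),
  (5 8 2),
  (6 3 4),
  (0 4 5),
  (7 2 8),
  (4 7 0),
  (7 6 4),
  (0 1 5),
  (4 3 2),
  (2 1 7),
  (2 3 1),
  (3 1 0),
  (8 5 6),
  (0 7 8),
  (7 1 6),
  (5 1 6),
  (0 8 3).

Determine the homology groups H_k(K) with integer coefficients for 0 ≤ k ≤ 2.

K has 9 vertices, 27 edges, 18 triangles.
rank ∂_0 = 0, rank ∂_1 = 8 ⇒ b_0 = 9 − 0 − 8 = 1; all invariant factors of ∂_1 are 1 so no torsion. So H_0 ≅ Z.
rank ∂_1 = 8, rank ∂_2 = 17 ⇒ b_1 = 27 − 8 − 17 = 2; all invariant factors of ∂_2 are 1 so no torsion. So H_1 ≅ Z^2.
rank ∂_2 = 17, rank ∂_3 = 0 ⇒ b_2 = 18 − 17 − 0 = 1. So H_2 ≅ Z.

H_0 ≅ Z,  H_1 ≅ Z^2,  H_2 ≅ Z.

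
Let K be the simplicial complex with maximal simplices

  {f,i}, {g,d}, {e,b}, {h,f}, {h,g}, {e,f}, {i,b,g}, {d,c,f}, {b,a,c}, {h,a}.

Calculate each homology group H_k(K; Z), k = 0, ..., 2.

H_0 ≅ Z,  H_1 ≅ Z^5,  H_2 = 0.

Fix the vertex order a < b < c < d < e < f < g < h < i and write every simplex with vertices in increasing order. Then dim K = 2 and the simplices of K are:

  0-simplices (9): a, b, c, d, e, f, g, h, i
  1-simplices (16): ab, ac, ah, bc, be, bg, bi, cd, cf, df, dg, ef, fh, fi, gh, gi
  2-simplices (3): abc, bgi, cdf

Hence C_0 ≅ Z^9, C_1 ≅ Z^16, C_2 ≅ Z^3.

The boundary map ∂_1: C_1 → C_0 is given by ∂[p,q] = [q] − [p].
The resulting 9×16 matrix has rank 8, and its Smith normal form has invariant factors (1,1,1,1,1,1,1,1).

∂_2: C_2 → C_1 sends each 2-simplex [p,q,r] to [q,r] − [p,r] + [p,q]. For instance
  ∂cdf = df − cf + cd,
  ∂abc = bc − ac + ab.
This gives a 16×3 integer matrix of rank 3; reducing to Smith normal form yields diagonal entries (1,1,1).

From H_k ≅ ker(∂_k) / im(∂_{k+1}) we obtain:

  H_0: rank C_0 − rank ∂_1 = 9 − 8 = 1, and the invariant factors of ∂_1 are all 1, so H_0 = Z.
  H_1: rank ker ∂_1 − rank ∂_2 = (16 − 8) − 3 = 5, and the invariant factors of ∂_2 are all 1, so H_1 = Z^5.
  H_2: rank ker ∂_2 − rank ∂_3 = (3 − 3) − 0 = 0, and there is no ∂_3, so H_2 = 0.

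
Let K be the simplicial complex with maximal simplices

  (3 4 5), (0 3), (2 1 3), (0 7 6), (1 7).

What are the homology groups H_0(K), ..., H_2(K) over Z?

H_0 ≅ Z,  H_1 ≅ Z,  H_2 = 0.

Fix the vertex order 0 < 1 < 2 < 3 < 4 < 5 < 6 < 7 and write every simplex with vertices in increasing order. Then dim K = 2 and the simplices of K are:

  0-simplices (8): [0], [1], [2], [3], [4], [5], [6], [7]
  1-simplices (11): [0,3], [0,6], [0,7], [1,2], [1,3], [1,7], [2,3], [3,4], [3,5], [4,5], [6,7]
  2-simplices (3): [0,6,7], [1,2,3], [3,4,5]

giving chain groups C_0 ≅ Z^8, C_1 ≅ Z^11, C_2 ≅ Z^3.

The boundary map ∂_1: C_1 → C_0 is given by ∂[p,q] = [q] − [p]. For instance
  ∂[1,3] = [3] − [1].
As a 8×11 matrix over Z this has rank 7, with invariant factors (1,1,1,1,1,1,1).

The boundary map ∂_2: C_2 → C_1 acts by ∂[p,q,r] = [q,r] − [p,r] + [p,q]. For instance
  ∂[3,4,5] = [4,5] − [3,5] + [3,4],
  ∂[1,2,3] = [2,3] − [1,3] + [1,2].
The 11×3 boundary matrix has rank 3 and Smith normal form diag(1,1,1).

Reading off H_k = ker ∂_k / im ∂_{k+1}:

  H_0: rank C_0 − rank ∂_1 = 8 − 7 = 1, and the invariant factors of ∂_1 are all 1, so H_0 = Z.
  H_1: rank ker ∂_1 − rank ∂_2 = (11 − 7) − 3 = 1, and the invariant factors of ∂_2 are all 1, so H_1 = Z.
  H_2: rank ker ∂_2 − rank ∂_3 = (3 − 3) − 0 = 0, and there is no ∂_3, so H_2 = 0.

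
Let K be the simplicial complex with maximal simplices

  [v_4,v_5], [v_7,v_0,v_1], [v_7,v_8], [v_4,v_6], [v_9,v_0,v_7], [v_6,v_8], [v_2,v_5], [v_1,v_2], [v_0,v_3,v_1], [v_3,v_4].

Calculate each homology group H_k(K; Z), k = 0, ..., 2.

We work with the vertex ordering v_0 < v_1 < v_2 < v_3 < v_4 < v_5 < v_6 < v_7 < v_8 < v_9. The simplices of K, each written with vertices in increasing order, are:

  0-simplices (10): [v_0], [v_1], [v_2], [v_3], [v_4], [v_5], [v_6], [v_7], [v_8], [v_9]
  1-simplices (14): [v_0,v_1], [v_0,v_3], [v_0,v_7], [v_0,v_9], [v_1,v_2], [v_1,v_3], [v_1,v_7], [v_2,v_5], [v_3,v_4], [v_4,v_5], [v_4,v_6], [v_6,v_8], [v_7,v_8], [v_7,v_9]
  2-simplices (3): [v_0,v_1,v_3], [v_0,v_1,v_7], [v_0,v_7,v_9]

giving chain groups C_0 ≅ Z^10, C_1 ≅ Z^14, C_2 ≅ Z^3.

The boundary map ∂_1: C_1 → C_0 maps an edge to its endpoints' difference, ∂[p,q] = q − p. For instance
  ∂[v_3,v_4] = [v_4] − [v_3].
As a 10×14 matrix over Z this has rank 9, with invariant factors (1,1,1,1,1,1,1,1,1).

∂_2: C_2 → C_1 maps a triangle to the signed sum of its edges. For instance
  ∂[v_0,v_7,v_9] = [v_7,v_9] − [v_0,v_9] + [v_0,v_7],
  ∂[v_0,v_1,v_3] = [v_1,v_3] − [v_0,v_3] + [v_0,v_1].
This gives a 14×3 integer matrix of rank 3; reducing to Smith normal form yields diagonal entries (1,1,1).

Now H_k = ker ∂_k / im ∂_{k+1}, so:

  H_0: rank C_0 − rank ∂_1 = 10 − 9 = 1, and the invariant factors of ∂_1 are all 1, so H_0 = Z.
  H_1: rank ker ∂_1 − rank ∂_2 = (14 − 9) − 3 = 2, and the invariant factors of ∂_2 are all 1, so H_1 = Z^2.
  H_2: rank ker ∂_2 − rank ∂_3 = (3 − 3) − 0 = 0, and there is no ∂_3, so H_2 = 0.

H_0 = Z,  H_1 = Z^2,  H_2 = 0.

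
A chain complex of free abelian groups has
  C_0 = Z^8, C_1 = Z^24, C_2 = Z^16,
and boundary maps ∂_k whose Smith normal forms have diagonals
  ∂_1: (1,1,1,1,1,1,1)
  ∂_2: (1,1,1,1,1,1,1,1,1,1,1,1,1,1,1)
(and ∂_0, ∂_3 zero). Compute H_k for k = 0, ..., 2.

H_0: b_0 = 8 − 0 − 7 = 1; torsion from ∂_1 factors > 1: none. So H_0 = Z.
H_1: b_1 = 24 − 7 − 15 = 2; torsion from ∂_2 factors > 1: none. So H_1 = Z^2.
H_2: b_2 = 16 − 15 − 0 = 1; torsion from ∂_3 factors > 1: none. So H_2 = Z.

H_0 = Z,  H_1 = Z^2,  H_2 = Z.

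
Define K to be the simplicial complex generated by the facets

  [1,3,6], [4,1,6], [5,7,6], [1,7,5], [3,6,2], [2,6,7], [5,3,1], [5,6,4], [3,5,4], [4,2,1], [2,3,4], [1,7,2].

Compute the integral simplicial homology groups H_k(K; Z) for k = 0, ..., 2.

H_0 ≅ Z,  H_1 ≅ Z_2,  H_2 = 0.

Take the total order 1 < 2 < 3 < 4 < 5 < 6 < 7 on the vertex set. Then K (dimension 2) consists of the simplices:

  0-simplices (7): [1], [2], [3], [4], [5], [6], [7]
  1-simplices (18): [1,2], [1,3], [1,4], [1,5], [1,6], [1,7], [2,3], [2,4], [2,6], [2,7], [3,4], [3,5], [3,6], [4,5], [4,6], [5,6], [5,7], [6,7]
  2-simplices (12): [1,2,4], [1,2,7], [1,3,5], [1,3,6], [1,4,6], [1,5,7], [2,3,4], [2,3,6], [2,6,7], [3,4,5], [4,5,6], [5,6,7]

giving chain groups C_0 ≅ Z^7, C_1 ≅ Z^18, C_2 ≅ Z^12.

The boundary map ∂_1: C_1 → C_0 is given by ∂[p,q] = [q] − [p].
This gives a 7×18 integer matrix of rank 6; reducing to Smith normal form yields diagonal entries (1,1,1,1,1,1).

The boundary map ∂_2: C_2 → C_1 acts by ∂[p,q,r] = [q,r] − [p,r] + [p,q]. For instance
  ∂[1,3,6] = [3,6] − [1,6] + [1,3],
  ∂[1,4,6] = [4,6] − [1,6] + [1,4].
As a 18×12 matrix over Z this has rank 12, with invariant factors (1,1,1,1,1,1,1,1,1,1,1,2).

Computing H_k = (kernel of ∂_k) / (image of ∂_{k+1}):

  H_0: rank C_0 − rank ∂_1 = 7 − 6 = 1, and the invariant factors of ∂_1 are all 1, so H_0 = Z.
  H_1: rank ker ∂_1 − rank ∂_2 = (18 − 6) − 12 = 0, and ∂_2 has invariant factor 2 > 1, so H_1 = Z_2.
  H_2: rank ker ∂_2 − rank ∂_3 = (12 − 12) − 0 = 0, and there is no ∂_3, so H_2 = 0.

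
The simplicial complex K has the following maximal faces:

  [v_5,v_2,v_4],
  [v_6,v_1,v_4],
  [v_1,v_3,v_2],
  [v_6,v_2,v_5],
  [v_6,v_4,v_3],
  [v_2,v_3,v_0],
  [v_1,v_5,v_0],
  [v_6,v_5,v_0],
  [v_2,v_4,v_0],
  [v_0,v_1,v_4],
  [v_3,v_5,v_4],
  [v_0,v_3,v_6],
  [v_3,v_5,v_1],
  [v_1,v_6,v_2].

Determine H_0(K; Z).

Fix the vertex order v_0 < v_1 < v_2 < v_3 < v_4 < v_5 < v_6 and write every simplex with vertices in increasing order. Then dim K = 2 and the simplices of K are:

  0-simplices (7): [v_0], [v_1], [v_2], [v_3], [v_4], [v_5], [v_6]
  1-simplices (21): (21 of them)
  2-simplices (14): (14 of them)

Hence C_0 ≅ Z^7, C_1 ≅ Z^21, C_2 ≅ Z^14.

Boundary ∂_1: C_1 → C_0 is given by ∂[p,q] = [q] − [p].
The resulting 7×21 matrix has rank 6, and its Smith normal form has invariant factors (1,1,1,1,1,1).

Boundary ∂_2: C_2 → C_1 sends each 2-simplex [p,q,r] to [q,r] − [p,r] + [p,q]. For instance
  ∂[v_1,v_2,v_6] = [v_2,v_6] − [v_1,v_6] + [v_1,v_2],
  ∂[v_0,v_5,v_6] = [v_5,v_6] − [v_0,v_6] + [v_0,v_5].
The resulting 21×14 matrix has rank 13, and its Smith normal form has invariant factors (1,1,1,1,1,1,1,1,1,1,1,1,1).

Computing H_k = (kernel of ∂_k) / (image of ∂_{k+1}):

  H_0: rank C_0 − rank ∂_1 = 7 − 6 = 1, and the invariant factors of ∂_1 are all 1, so H_0 = Z.

(K is a triangulation of the torus T^2.)

H_0 = Z.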